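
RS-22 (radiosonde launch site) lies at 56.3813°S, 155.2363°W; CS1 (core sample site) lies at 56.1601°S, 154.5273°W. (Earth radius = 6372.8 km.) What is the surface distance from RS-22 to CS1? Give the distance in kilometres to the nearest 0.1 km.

Δφ = 0.2212°,  Δλ = 0.7090°
a = sin²(Δφ/2) + cos φ₁ cos φ₂ sin²(Δλ/2) = 0.000016
c = 2·arcsin(√a) = 0.007881 rad = 0.4516°
d = R·c = 6372.8 × 0.007881 = 50.2 km

50.2 km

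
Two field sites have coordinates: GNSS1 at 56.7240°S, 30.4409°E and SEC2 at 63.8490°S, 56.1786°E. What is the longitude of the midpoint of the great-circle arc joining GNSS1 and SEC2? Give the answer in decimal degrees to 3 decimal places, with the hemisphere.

41.882°E

Bx = cos φ₂ cos Δλ = 0.397013,  By = cos φ₂ sin Δλ = 0.191391
φₘ = atan2(sin φ₁ + sin φ₂, √((cos φ₁ + Bx)² + By²)) = -60.90230°
λₘ = λ₁ + atan2(By, cos φ₁ + Bx) = 41.88210°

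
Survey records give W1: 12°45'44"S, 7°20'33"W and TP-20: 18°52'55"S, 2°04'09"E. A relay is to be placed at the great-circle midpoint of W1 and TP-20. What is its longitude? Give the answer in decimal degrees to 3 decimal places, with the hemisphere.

W1: φ = -12.76222°, λ = -7.34250°
TP-20: φ = -18.88194°, λ = +2.06917°
Bx = cos φ₂ cos Δλ = 0.933451,  By = cos φ₂ sin Δλ = 0.154727
φₘ = atan2(sin φ₁ + sin φ₂, √((cos φ₁ + Bx)² + By²)) = -15.87290°
λₘ = λ₁ + atan2(By, cos φ₁ + Bx) = -2.70811°

2.708°W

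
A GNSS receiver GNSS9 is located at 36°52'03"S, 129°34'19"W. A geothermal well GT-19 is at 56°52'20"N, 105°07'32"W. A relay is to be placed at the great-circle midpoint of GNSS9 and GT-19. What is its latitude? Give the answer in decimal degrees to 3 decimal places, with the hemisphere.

10.221°N

GNSS9: φ = -36.86750°, λ = -129.57194°
GT-19: φ = +56.87222°, λ = -105.12556°
Bx = cos φ₂ cos Δλ = 0.497513,  By = cos φ₂ sin Δλ = 0.226168
φₘ = atan2(sin φ₁ + sin φ₂, √((cos φ₁ + Bx)² + By²)) = 10.22121°
λₘ = λ₁ + atan2(By, cos φ₁ + Bx) = -119.68432°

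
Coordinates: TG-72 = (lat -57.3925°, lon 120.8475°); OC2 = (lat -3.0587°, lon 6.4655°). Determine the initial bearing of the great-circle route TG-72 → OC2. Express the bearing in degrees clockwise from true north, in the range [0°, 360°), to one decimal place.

Δλ = -114.3820°
y = sin Δλ · cos φ₂ = -0.909516
x = cos φ₁ sin φ₂ − sin φ₁ cos φ₂ cos Δλ = -0.376009
θ = atan2(y, x) = -112.4610° → 247.5390° (mod 360°)

247.5°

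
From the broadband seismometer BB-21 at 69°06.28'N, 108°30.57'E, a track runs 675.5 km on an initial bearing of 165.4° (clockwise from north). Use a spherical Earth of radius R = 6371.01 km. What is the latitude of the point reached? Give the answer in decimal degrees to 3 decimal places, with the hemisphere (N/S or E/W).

BB-21: φ = +69.10467°, λ = +108.50950°
δ = d/R = 675.5/6371.01 = 0.106027 rad
φ₂ = arcsin(sin φ₁ cos δ + cos φ₁ sin δ cos θ)
   = arcsin(0.93423·0.99438 + 0.35666·0.10583·-0.96771) = 63.18415°
λ₂ = λ₁ + atan2(sin θ sin δ cos φ₁, cos δ − sin φ₁ sin φ₂) = 111.89952°

63.184°N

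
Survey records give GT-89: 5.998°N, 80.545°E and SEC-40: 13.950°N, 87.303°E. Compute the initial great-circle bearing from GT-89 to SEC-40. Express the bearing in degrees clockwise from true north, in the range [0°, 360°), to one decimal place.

Δλ = 6.7580°
y = sin Δλ · cos φ₂ = 0.114205
x = cos φ₁ sin φ₂ − sin φ₁ cos φ₂ cos Δλ = 0.139048
θ = atan2(y, x) = 39.3975° → 39.3975° (mod 360°)

39.4°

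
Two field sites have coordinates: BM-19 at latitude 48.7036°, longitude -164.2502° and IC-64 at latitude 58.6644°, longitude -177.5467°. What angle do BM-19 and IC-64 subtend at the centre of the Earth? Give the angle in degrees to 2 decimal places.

12.65°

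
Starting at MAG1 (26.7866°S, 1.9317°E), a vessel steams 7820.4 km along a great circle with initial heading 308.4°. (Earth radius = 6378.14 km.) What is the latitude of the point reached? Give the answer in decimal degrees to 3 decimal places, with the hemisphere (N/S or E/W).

δ = d/R = 7820.4/6378.14 = 1.226125 rad
φ₂ = arcsin(sin φ₁ cos δ + cos φ₁ sin δ cos θ)
   = arcsin(-0.45067·0.33789 + 0.89269·0.94119·0.62115) = 21.69135°
λ₂ = λ₁ + atan2(sin θ sin δ cos φ₁, cos δ − sin φ₁ sin φ₂) = -50.61159°

21.691°N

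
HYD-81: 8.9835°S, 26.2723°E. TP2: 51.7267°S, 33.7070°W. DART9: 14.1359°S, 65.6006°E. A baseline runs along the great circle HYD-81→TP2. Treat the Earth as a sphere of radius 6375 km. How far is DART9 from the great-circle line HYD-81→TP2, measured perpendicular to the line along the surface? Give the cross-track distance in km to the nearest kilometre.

δ₁₃ = central angle HYD-81→DART9 = 0.677666 rad  (haversine)
θ₁₃ = bearing HYD-81→DART9 = 101.416°,  θ₁₂ = bearing HYD-81→TP2 = 216.415°
dₓₜ = R·arcsin(sin δ₁₃ · sin(θ₁₃ − θ₁₂)) = 6375·arcsin(0.62698·sin(-114.999°)) = -3852.817 km
|dₓₜ| = 3852.817 km

3853 km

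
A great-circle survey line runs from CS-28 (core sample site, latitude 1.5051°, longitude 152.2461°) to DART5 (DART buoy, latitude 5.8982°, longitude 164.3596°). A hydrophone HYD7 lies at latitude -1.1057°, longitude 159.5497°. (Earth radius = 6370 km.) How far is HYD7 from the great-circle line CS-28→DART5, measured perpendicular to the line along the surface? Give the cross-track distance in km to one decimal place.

δ₁₃ = central angle CS-28→HYD7 = 0.135360 rad  (haversine)
θ₁₃ = bearing CS-28→HYD7 = 109.632°,  θ₁₂ = bearing CS-28→DART5 = 69.708°
dₓₜ = R·arcsin(sin δ₁₃ · sin(θ₁₃ − θ₁₂)) = 6370·arcsin(0.13495·sin(39.923°)) = 552.360 km
|dₓₜ| = 552.360 km

552.4 km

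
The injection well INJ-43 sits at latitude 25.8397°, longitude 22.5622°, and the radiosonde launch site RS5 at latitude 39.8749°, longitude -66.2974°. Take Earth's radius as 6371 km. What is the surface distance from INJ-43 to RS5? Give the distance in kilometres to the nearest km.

8112 km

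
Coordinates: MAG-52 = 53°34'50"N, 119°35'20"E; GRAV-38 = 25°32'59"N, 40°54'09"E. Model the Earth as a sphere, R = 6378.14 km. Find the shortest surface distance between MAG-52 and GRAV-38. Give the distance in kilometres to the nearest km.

MAG-52: φ = +53.58056°, λ = +119.58889°
GRAV-38: φ = +25.54972°, λ = +40.90250°
Δφ = -28.0308°,  Δλ = -78.6864°
a = sin²(Δφ/2) + cos φ₁ cos φ₂ sin²(Δλ/2) = 0.273930
c = 2·arcsin(√a) = 1.101634 rad = 63.1190°
d = R·c = 6378.14 × 1.101634 = 7026.4 km

7026 km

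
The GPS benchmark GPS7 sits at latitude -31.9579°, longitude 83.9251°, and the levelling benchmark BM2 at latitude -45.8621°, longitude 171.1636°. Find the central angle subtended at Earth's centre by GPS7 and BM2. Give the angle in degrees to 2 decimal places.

Δφ = -13.9042°,  Δλ = 87.2385°
a = sin²(Δφ/2) + cos φ₁ cos φ₂ sin²(Δλ/2) = 0.295838
c = 2·arcsin(√a) = 1.150180 rad = 65.9004°

65.90°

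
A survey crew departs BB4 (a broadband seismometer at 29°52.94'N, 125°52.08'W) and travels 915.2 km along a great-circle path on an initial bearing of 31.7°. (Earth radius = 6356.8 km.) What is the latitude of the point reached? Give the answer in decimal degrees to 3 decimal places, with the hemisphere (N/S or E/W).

BB4: φ = +29.88233°, λ = -125.86800°
δ = d/R = 915.2/6356.8 = 0.143972 rad
φ₂ = arcsin(sin φ₁ cos δ + cos φ₁ sin δ cos θ)
   = arcsin(0.49822·0.98965 + 0.86705·0.14347·0.85081) = 36.79164°
λ₂ = λ₁ + atan2(sin θ sin δ cos φ₁, cos δ − sin φ₁ sin φ₂) = -120.46597°

36.792°N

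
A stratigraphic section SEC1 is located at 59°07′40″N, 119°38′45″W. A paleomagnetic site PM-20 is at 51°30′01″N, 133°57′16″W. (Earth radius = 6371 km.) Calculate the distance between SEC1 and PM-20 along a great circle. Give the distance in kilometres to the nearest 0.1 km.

1235.9 km

SEC1: φ = +59.12778°, λ = -119.64583°
PM-20: φ = +51.50028°, λ = -133.95444°
Δφ = -7.6275°,  Δλ = -14.3086°
a = sin²(Δφ/2) + cos φ₁ cos φ₂ sin²(Δλ/2) = 0.009379
c = 2·arcsin(√a) = 0.193990 rad = 11.1148°
d = R·c = 6371 × 0.193990 = 1235.9 km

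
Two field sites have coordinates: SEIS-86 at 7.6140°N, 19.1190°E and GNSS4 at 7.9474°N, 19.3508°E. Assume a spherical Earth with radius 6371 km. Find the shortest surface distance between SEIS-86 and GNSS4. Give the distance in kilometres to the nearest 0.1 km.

45.0 km

Δφ = 0.3334°,  Δλ = 0.2318°
a = sin²(Δφ/2) + cos φ₁ cos φ₂ sin²(Δλ/2) = 0.000012
c = 2·arcsin(√a) = 0.007066 rad = 0.4048°
d = R·c = 6371 × 0.007066 = 45.0 km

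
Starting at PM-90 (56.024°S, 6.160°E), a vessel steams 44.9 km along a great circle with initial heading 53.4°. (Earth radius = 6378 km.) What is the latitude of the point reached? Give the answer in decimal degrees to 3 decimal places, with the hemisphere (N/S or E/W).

55.782°S

δ = d/R = 44.9/6378 = 0.007040 rad
φ₂ = arcsin(sin φ₁ cos δ + cos φ₁ sin δ cos θ)
   = arcsin(-0.82927·0.99998 + 0.55885·0.00704·0.59622) = -55.78216°
λ₂ = λ₁ + atan2(sin θ sin δ cos φ₁, cos δ − sin φ₁ sin φ₂) = 6.73584°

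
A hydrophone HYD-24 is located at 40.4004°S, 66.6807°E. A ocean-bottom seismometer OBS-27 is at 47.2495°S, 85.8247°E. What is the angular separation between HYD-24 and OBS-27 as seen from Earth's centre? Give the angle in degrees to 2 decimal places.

Δφ = -6.8491°,  Δλ = 19.1440°
a = sin²(Δφ/2) + cos φ₁ cos φ₂ sin²(Δλ/2) = 0.017862
c = 2·arcsin(√a) = 0.268100 rad = 15.3610°

15.36°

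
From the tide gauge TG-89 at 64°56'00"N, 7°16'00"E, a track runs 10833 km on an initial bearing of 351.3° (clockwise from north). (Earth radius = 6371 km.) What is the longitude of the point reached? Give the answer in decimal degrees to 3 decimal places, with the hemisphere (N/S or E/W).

TG-89: φ = +64.93333°, λ = +7.26667°
δ = d/R = 10833/6371 = 1.700361 rad
φ₂ = arcsin(sin φ₁ cos δ + cos φ₁ sin δ cos θ)
   = arcsin(0.90582·-0.12920 + 0.42367·0.99162·0.98849) = 17.35275°
λ₂ = λ₁ + atan2(sin θ sin δ cos φ₁, cos δ − sin φ₁ sin φ₂) = -163.69210°

163.692°W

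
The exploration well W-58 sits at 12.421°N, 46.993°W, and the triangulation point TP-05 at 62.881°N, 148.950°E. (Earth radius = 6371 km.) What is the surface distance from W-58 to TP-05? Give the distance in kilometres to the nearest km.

11529 km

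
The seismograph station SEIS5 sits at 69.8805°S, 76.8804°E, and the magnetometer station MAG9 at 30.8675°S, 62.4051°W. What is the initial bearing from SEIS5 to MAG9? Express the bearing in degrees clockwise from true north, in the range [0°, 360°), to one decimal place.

215.4°

Δλ = -139.2855°
y = sin Δλ · cos φ₂ = -0.559897
x = cos φ₁ sin φ₂ − sin φ₁ cos φ₂ cos Δλ = -0.787386
θ = atan2(y, x) = -144.5840° → 215.4160° (mod 360°)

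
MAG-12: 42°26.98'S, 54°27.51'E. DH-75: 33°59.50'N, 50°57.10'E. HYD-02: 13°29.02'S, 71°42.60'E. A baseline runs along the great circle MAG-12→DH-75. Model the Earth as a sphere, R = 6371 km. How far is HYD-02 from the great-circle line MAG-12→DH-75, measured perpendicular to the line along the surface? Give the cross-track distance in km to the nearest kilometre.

2020 km

MAG-12: φ = -42.44967°, λ = +54.45850°
DH-75: φ = +33.99167°, λ = +50.95167°
HYD-02: φ = -13.48367°, λ = +71.71000°
δ₁₃ = central angle MAG-12→HYD-02 = 0.568653 rad  (haversine)
θ₁₃ = bearing MAG-12→HYD-02 = 32.381°,  θ₁₂ = bearing MAG-12→DH-75 = 357.010°
dₓₜ = R·arcsin(sin δ₁₃ · sin(θ₁₃ − θ₁₂)) = 6371·arcsin(0.53850·sin(-324.629°)) = 2019.608 km
|dₓₜ| = 2019.608 km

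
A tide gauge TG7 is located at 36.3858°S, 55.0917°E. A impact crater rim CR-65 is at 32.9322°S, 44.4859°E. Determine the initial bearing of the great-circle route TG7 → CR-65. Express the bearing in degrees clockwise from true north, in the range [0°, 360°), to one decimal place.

Δλ = -10.6058°
y = sin Δλ · cos φ₂ = -0.154477
x = cos φ₁ sin φ₂ − sin φ₁ cos φ₂ cos Δλ = 0.051734
θ = atan2(y, x) = -71.4842° → 288.5158° (mod 360°)

288.5°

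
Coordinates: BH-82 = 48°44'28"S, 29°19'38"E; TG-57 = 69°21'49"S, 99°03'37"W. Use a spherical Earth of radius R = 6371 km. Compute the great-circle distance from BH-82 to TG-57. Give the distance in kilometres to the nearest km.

BH-82: φ = -48.74111°, λ = +29.32722°
TG-57: φ = -69.36361°, λ = -99.06028°
Δφ = -20.6225°,  Δλ = -128.3875°
a = sin²(Δφ/2) + cos φ₁ cos φ₂ sin²(Δλ/2) = 0.220412
c = 2·arcsin(√a) = 0.977404 rad = 56.0011°
d = R·c = 6371 × 0.977404 = 6227.0 km

6227 km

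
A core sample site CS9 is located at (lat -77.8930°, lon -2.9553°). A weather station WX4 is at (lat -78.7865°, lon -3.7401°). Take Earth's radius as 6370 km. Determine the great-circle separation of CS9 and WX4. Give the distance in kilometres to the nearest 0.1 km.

100.9 km

Δφ = -0.8935°,  Δλ = -0.7848°
a = sin²(Δφ/2) + cos φ₁ cos φ₂ sin²(Δλ/2) = 0.000063
c = 2·arcsin(√a) = 0.015838 rad = 0.9074°
d = R·c = 6370 × 0.015838 = 100.9 km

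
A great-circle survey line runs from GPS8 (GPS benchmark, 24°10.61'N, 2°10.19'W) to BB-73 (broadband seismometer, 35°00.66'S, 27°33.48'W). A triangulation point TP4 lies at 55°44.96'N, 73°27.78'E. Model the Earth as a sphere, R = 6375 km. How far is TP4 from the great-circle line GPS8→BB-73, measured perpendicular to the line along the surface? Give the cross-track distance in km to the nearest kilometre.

1475 km

GPS8: φ = +24.17683°, λ = -2.16983°
BB-73: φ = -35.01100°, λ = -27.55800°
TP4: φ = +55.74933°, λ = +73.46300°
δ₁₃ = central angle GPS8→TP4 = 1.086105 rad  (haversine)
θ₁₃ = bearing GPS8→TP4 = 38.038°,  θ₁₂ = bearing GPS8→BB-73 = 203.021°
dₓₜ = R·arcsin(sin δ₁₃ · sin(θ₁₃ − θ₁₂)) = 6375·arcsin(0.88482·sin(-164.983°)) = -1474.694 km
|dₓₜ| = 1474.694 km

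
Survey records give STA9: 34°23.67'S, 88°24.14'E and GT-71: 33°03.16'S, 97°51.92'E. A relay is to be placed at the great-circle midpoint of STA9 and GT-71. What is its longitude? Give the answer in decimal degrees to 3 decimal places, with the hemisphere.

STA9: φ = -34.39450°, λ = +88.40233°
GT-71: φ = -33.05267°, λ = +97.86533°
Bx = cos φ₂ cos Δλ = 0.826764,  By = cos φ₂ sin Δλ = 0.137804
φₘ = atan2(sin φ₁ + sin φ₂, √((cos φ₁ + Bx)² + By²)) = -33.81395°
λₘ = λ₁ + atan2(By, cos φ₁ + Bx) = 93.17090°

93.171°E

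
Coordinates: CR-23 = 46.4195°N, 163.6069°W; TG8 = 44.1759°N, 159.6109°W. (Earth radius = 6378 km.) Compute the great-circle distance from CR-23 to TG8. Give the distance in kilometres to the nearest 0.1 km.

400.3 km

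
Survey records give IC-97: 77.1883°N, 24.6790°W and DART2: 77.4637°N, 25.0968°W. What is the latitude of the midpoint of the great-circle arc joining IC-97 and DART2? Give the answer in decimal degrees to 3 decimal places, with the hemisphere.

Bx = cos φ₂ cos Δλ = 0.217052,  By = cos φ₂ sin Δλ = -0.001583
φₘ = atan2(sin φ₁ + sin φ₂, √((cos φ₁ + Bx)² + By²)) = 77.32608°
λₘ = λ₁ + atan2(By, cos φ₁ + Bx) = -24.88567°

77.326°N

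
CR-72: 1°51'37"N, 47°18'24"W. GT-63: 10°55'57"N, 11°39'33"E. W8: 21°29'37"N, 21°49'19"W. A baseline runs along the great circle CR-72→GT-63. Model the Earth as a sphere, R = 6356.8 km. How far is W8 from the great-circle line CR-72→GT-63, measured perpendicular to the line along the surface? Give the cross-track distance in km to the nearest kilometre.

1615 km

CR-72: φ = +1.86028°, λ = -47.30667°
GT-63: φ = +10.93250°, λ = +11.65917°
W8: φ = +21.49361°, λ = -21.82194°
δ₁₃ = central angle CR-72→W8 = 0.552193 rad  (haversine)
θ₁₃ = bearing CR-72→W8 = 49.748°,  θ₁₂ = bearing CR-72→GT-63 = 78.372°
dₓₜ = R·arcsin(sin δ₁₃ · sin(θ₁₃ − θ₁₂)) = 6356.8·arcsin(0.52456·sin(-28.624°)) = -1614.720 km
|dₓₜ| = 1614.720 km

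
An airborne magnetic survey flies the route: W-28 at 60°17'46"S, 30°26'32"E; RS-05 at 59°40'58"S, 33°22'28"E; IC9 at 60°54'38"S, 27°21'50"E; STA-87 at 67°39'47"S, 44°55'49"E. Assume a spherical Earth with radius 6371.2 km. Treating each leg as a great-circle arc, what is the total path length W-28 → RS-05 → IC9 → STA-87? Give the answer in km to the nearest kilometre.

W-28: φ = -60.29611°, λ = +30.44222°
RS-05: φ = -59.68278°, λ = +33.37444°
IC9: φ = -60.91056°, λ = +27.36389°
STA-87: φ = -67.66306°, λ = +44.93028°
W-28→RS-05: c = 0.027742 rad, d = 176.75 km
RS-05→IC9: c = 0.056199 rad, d = 358.05 km
IC9→STA-87: c = 0.176598 rad, d = 1125.14 km
Total = 176.75 + 358.05 + 1125.14 = 1659.94 km

1660 km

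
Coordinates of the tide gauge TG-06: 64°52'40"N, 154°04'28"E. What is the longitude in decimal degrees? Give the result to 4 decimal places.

154.0744°E

154° + 4′/60 + 28″/3600 = 154 + 0.06667 + 0.00778 = 154.0744°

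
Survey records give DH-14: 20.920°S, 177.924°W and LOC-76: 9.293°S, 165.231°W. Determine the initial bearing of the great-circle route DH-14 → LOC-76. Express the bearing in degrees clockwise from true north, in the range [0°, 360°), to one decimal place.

48.3°

Δλ = 12.6930°
y = sin Δλ · cos φ₂ = 0.216843
x = cos φ₁ sin φ₂ − sin φ₁ cos φ₂ cos Δλ = 0.192928
θ = atan2(y, x) = 48.3401° → 48.3401° (mod 360°)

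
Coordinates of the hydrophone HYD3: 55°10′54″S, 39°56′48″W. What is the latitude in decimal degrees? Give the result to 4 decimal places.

55.1817°S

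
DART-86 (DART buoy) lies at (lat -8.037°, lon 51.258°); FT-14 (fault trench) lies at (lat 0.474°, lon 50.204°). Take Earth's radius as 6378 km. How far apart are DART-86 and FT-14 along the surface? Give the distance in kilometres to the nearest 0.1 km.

Δφ = 8.5110°,  Δλ = -1.0540°
a = sin²(Δφ/2) + cos φ₁ cos φ₂ sin²(Δλ/2) = 0.005590
c = 2·arcsin(√a) = 0.149673 rad = 8.5756°
d = R·c = 6378 × 0.149673 = 954.6 km

954.6 km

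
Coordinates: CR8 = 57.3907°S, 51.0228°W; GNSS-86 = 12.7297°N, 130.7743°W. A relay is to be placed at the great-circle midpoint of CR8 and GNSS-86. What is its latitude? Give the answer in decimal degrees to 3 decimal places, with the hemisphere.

27.490°S

Bx = cos φ₂ cos Δλ = 0.173545,  By = cos φ₂ sin Δλ = -0.959858
φₘ = atan2(sin φ₁ + sin φ₂, √((cos φ₁ + Bx)² + By²)) = -27.49025°
λₘ = λ₁ + atan2(By, cos φ₁ + Bx) = -104.43824°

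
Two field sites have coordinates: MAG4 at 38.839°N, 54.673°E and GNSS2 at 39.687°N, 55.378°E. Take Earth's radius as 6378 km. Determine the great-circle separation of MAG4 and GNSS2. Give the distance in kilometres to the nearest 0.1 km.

112.3 km

Δφ = 0.8480°,  Δλ = 0.7050°
a = sin²(Δφ/2) + cos φ₁ cos φ₂ sin²(Δλ/2) = 0.000077
c = 2·arcsin(√a) = 0.017601 rad = 1.0085°
d = R·c = 6378 × 0.017601 = 112.3 km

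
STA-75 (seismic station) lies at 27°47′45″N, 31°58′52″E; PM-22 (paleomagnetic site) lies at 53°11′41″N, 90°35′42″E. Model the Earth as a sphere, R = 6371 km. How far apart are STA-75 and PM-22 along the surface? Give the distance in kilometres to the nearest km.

5505 km

STA-75: φ = +27.79583°, λ = +31.98111°
PM-22: φ = +53.19472°, λ = +90.59500°
Δφ = 25.3989°,  Δλ = 58.6139°
a = sin²(Δφ/2) + cos φ₁ cos φ₂ sin²(Δλ/2) = 0.175308
c = 2·arcsin(√a) = 0.864023 rad = 49.5049°
d = R·c = 6371 × 0.864023 = 5504.7 km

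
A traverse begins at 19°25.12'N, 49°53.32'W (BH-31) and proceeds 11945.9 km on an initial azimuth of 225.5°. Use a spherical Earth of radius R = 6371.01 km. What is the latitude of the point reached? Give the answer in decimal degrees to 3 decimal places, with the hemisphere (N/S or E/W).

BH-31: φ = +19.41867°, λ = -49.88867°
δ = d/R = 11945.9/6371.01 = 1.875040 rad
φ₂ = arcsin(sin φ₁ cos δ + cos φ₁ sin δ cos θ)
   = arcsin(0.33247·-0.29957 + 0.94311·0.95407·-0.70091) = -46.90961°
λ₂ = λ₁ + atan2(sin θ sin δ cos φ₁, cos δ − sin φ₁ sin φ₂) = -144.94440°

46.910°S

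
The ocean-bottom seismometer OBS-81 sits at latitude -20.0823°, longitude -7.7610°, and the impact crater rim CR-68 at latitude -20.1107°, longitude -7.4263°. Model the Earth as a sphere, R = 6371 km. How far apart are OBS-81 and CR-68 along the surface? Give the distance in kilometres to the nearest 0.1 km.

Δφ = -0.0284°,  Δλ = 0.3347°
a = sin²(Δφ/2) + cos φ₁ cos φ₂ sin²(Δλ/2) = 0.000008
c = 2·arcsin(√a) = 0.005508 rad = 0.3156°
d = R·c = 6371 × 0.005508 = 35.1 km

35.1 km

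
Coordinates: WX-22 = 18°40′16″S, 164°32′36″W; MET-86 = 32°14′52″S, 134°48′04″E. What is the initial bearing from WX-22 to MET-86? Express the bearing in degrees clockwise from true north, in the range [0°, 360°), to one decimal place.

243.2°

WX-22: φ = -18.67111°, λ = -164.54333°
MET-86: φ = -32.24778°, λ = +134.80111°
Δλ = -60.6556°
y = sin Δλ · cos φ₂ = -0.737230
x = cos φ₁ sin φ₂ − sin φ₁ cos φ₂ cos Δλ = -0.372815
θ = atan2(y, x) = -116.8256° → 243.1744° (mod 360°)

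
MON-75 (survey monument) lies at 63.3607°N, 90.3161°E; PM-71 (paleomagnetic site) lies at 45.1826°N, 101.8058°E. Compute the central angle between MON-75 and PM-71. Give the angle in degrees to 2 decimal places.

Δφ = -18.1781°,  Δλ = 11.4897°
a = sin²(Δφ/2) + cos φ₁ cos φ₂ sin²(Δλ/2) = 0.028121
c = 2·arcsin(√a) = 0.336978 rad = 19.3074°

19.31°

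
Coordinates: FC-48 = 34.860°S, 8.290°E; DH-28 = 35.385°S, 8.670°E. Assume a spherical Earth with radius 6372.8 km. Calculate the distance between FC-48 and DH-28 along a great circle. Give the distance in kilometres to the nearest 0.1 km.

67.9 km

Δφ = -0.5250°,  Δλ = 0.3800°
a = sin²(Δφ/2) + cos φ₁ cos φ₂ sin²(Δλ/2) = 0.000028
c = 2·arcsin(√a) = 0.010648 rad = 0.6101°
d = R·c = 6372.8 × 0.010648 = 67.9 km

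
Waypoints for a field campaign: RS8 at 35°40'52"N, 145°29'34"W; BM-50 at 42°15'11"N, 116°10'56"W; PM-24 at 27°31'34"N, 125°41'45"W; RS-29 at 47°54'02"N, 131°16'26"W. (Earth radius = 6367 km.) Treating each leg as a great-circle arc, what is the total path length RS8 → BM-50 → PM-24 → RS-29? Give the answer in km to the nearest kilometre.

6785 km

RS8: φ = +35.68111°, λ = -145.49278°
BM-50: φ = +42.25306°, λ = -116.18222°
PM-24: φ = +27.52611°, λ = -125.69583°
RS-29: φ = +47.90056°, λ = -131.27389°
RS8→BM-50: c = 0.411658 rad, d = 2621.03 km
BM-50→PM-24: c = 0.290431 rad, d = 1849.17 km
PM-24→RS-29: c = 0.363601 rad, d = 2315.05 km
Total = 2621.03 + 1849.17 + 2315.05 = 6785.25 km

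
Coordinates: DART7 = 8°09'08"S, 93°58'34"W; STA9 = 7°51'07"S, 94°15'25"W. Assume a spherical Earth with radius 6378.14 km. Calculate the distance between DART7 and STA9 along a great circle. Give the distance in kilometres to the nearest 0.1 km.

45.6 km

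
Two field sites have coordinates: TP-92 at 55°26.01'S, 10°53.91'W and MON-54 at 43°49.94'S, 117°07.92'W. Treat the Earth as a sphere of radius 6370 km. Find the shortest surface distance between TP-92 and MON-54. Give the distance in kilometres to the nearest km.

6991 km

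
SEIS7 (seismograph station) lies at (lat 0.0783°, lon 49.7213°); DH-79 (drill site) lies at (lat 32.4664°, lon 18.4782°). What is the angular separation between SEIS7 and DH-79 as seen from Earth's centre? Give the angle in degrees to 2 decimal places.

Δφ = 32.3881°,  Δλ = -31.2431°
a = sin²(Δφ/2) + cos φ₁ cos φ₂ sin²(Δλ/2) = 0.138960
c = 2·arcsin(√a) = 0.763992 rad = 43.7735°

43.77°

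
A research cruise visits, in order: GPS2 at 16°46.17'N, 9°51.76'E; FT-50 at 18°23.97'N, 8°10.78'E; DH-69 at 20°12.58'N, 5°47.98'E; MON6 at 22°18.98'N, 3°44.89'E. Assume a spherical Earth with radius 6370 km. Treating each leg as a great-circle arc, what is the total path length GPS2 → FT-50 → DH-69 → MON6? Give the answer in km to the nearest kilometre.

891 km

GPS2: φ = +16.76950°, λ = +9.86267°
FT-50: φ = +18.39950°, λ = +8.17967°
DH-69: φ = +20.20967°, λ = +5.79967°
MON6: φ = +22.31633°, λ = +3.74817°
GPS2→FT-50: c = 0.039917 rad, d = 254.27 km
FT-50→DH-69: c = 0.050347 rad, d = 320.71 km
DH-69→MON6: c = 0.049650 rad, d = 316.27 km
Total = 254.27 + 320.71 + 316.27 = 891.25 km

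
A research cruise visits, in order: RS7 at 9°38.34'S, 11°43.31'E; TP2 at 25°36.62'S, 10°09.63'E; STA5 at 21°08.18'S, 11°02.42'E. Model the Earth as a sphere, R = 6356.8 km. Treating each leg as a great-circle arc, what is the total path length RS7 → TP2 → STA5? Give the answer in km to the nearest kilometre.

RS7: φ = -9.63900°, λ = +11.72183°
TP2: φ = -25.61033°, λ = +10.16050°
STA5: φ = -21.13633°, λ = +11.04033°
RS7→TP2: c = 0.279949 rad, d = 1779.58 km
TP2→STA5: c = 0.079347 rad, d = 504.39 km
Total = 1779.58 + 504.39 = 2283.98 km

2284 km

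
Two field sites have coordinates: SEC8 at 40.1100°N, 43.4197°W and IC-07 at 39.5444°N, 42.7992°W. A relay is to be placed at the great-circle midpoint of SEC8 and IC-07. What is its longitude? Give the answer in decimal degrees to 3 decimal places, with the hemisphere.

43.108°W

Bx = cos φ₂ cos Δλ = 0.771086,  By = cos φ₂ sin Δλ = 0.008351
φₘ = atan2(sin φ₁ + sin φ₂, √((cos φ₁ + Bx)² + By²)) = 39.82761°
λₘ = λ₁ + atan2(By, cos φ₁ + Bx) = -43.10817°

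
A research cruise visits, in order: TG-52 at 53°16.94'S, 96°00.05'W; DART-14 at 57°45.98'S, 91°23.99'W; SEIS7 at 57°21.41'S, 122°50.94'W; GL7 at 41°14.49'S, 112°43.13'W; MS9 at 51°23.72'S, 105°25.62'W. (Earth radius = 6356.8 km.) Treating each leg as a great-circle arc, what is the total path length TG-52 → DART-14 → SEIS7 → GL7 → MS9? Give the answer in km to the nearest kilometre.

TG-52: φ = -53.28233°, λ = -96.00083°
DART-14: φ = -57.76633°, λ = -91.39983°
SEIS7: φ = -57.35683°, λ = -122.84900°
GL7: φ = -41.24150°, λ = -112.71883°
MS9: φ = -51.39533°, λ = -105.42700°
TG-52→DART-14: c = 0.090457 rad, d = 575.02 km
DART-14→SEIS7: c = 0.291855 rad, d = 1855.27 km
SEIS7→GL7: c = 0.303214 rad, d = 1927.47 km
GL7→MS9: c = 0.197584 rad, d = 1256.00 km
Total = 575.02 + 1855.27 + 1927.47 + 1256.00 = 5613.75 km

5614 km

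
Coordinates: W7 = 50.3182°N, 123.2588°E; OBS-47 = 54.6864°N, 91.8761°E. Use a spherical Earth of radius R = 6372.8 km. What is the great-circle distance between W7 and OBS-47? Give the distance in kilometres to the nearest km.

Δφ = 4.3682°,  Δλ = -31.3827°
a = sin²(Δφ/2) + cos φ₁ cos φ₂ sin²(Δλ/2) = 0.028451
c = 2·arcsin(√a) = 0.338966 rad = 19.4213°
d = R·c = 6372.8 × 0.338966 = 2160.2 km

2160 km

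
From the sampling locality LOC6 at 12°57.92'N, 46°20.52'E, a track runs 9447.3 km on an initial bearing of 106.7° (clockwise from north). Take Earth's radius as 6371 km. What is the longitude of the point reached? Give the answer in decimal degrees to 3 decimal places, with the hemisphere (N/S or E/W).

127.419°E

LOC6: φ = +12.96533°, λ = +46.34200°
δ = d/R = 9447.3/6371 = 1.482860 rad
φ₂ = arcsin(sin φ₁ cos δ + cos φ₁ sin δ cos θ)
   = arcsin(0.22436·0.08782 + 0.97451·0.99614·-0.28736) = -15.02547°
λ₂ = λ₁ + atan2(sin θ sin δ cos φ₁, cos δ − sin φ₁ sin φ₂) = 127.41877°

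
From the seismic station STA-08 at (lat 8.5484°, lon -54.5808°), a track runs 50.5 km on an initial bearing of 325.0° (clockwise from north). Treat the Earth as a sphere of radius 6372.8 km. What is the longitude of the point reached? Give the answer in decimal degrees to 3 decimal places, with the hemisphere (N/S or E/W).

δ = d/R = 50.5/6372.8 = 0.007924 rad
φ₂ = arcsin(sin φ₁ cos δ + cos φ₁ sin δ cos θ)
   = arcsin(0.14864·0.99997 + 0.98889·0.00792·0.81915) = 8.92023°
λ₂ = λ₁ + atan2(sin θ sin δ cos φ₁, cos δ − sin φ₁ sin φ₂) = -54.84441°

54.844°W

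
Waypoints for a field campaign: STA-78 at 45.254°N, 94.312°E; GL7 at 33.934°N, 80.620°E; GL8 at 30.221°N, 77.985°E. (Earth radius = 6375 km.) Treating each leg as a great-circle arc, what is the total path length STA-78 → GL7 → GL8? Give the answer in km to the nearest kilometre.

STA-78→GL7: c = 0.269334 rad, d = 1717.00 km
GL7→GL8: c = 0.075610 rad, d = 482.01 km
Total = 1717.00 + 482.01 = 2199.02 km

2199 km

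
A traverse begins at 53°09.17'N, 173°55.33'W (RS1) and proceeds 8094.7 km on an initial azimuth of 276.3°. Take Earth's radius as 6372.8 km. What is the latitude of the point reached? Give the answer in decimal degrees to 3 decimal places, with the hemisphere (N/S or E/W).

17.446°N

RS1: φ = +53.15283°, λ = -173.92217°
δ = d/R = 8094.7/6372.8 = 1.270195 rad
φ₂ = arcsin(sin φ₁ cos δ + cos φ₁ sin δ cos θ)
   = arcsin(0.80024·0.29609 + 0.59968·0.95516·0.10973) = 17.44565°
λ₂ = λ₁ + atan2(sin θ sin δ cos φ₁, cos δ − sin φ₁ sin φ₂) = 101.71359°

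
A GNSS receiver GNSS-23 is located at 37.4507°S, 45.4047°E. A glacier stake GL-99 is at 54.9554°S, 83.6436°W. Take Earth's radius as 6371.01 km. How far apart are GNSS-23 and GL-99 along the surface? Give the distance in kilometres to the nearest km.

Δφ = -17.5047°,  Δλ = -129.0483°
a = sin²(Δφ/2) + cos φ₁ cos φ₂ sin²(Δλ/2) = 0.394670
c = 2·arcsin(√a) = 1.358547 rad = 77.8390°
d = R·c = 6371.01 × 1.358547 = 8655.3 km

8655 km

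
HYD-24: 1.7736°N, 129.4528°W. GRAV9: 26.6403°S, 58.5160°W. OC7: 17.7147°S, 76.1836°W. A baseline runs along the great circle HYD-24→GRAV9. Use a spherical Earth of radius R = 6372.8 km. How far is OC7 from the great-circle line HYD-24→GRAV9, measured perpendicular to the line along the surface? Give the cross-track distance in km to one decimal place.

512.9 km

δ₁₃ = central angle HYD-24→OC7 = 0.976401 rad  (haversine)
θ₁₃ = bearing HYD-24→OC7 = 112.853°,  θ₁₂ = bearing HYD-24→GRAV9 = 118.422°
dₓₜ = R·arcsin(sin δ₁₃ · sin(θ₁₃ − θ₁₂)) = 6372.8·arcsin(0.82849·sin(-5.568°)) = -512.871 km
|dₓₜ| = 512.871 km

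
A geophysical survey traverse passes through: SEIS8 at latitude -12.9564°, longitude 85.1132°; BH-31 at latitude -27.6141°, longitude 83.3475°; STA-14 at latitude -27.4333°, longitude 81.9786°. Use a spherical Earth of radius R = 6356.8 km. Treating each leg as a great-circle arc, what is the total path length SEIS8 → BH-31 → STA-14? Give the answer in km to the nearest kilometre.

1773 km

SEIS8→BH-31: c = 0.257440 rad, d = 1636.50 km
BH-31→STA-14: c = 0.021421 rad, d = 136.17 km
Total = 1636.50 + 136.17 = 1772.67 km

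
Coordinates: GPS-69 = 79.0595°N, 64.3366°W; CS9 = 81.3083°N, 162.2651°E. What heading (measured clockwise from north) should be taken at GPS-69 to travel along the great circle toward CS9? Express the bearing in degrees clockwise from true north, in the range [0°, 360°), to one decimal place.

339.2°

Δλ = -133.3983°
y = sin Δλ · cos φ₂ = -0.109801
x = cos φ₁ sin φ₂ − sin φ₁ cos φ₂ cos Δλ = 0.289551
θ = atan2(y, x) = -20.7674° → 339.2326° (mod 360°)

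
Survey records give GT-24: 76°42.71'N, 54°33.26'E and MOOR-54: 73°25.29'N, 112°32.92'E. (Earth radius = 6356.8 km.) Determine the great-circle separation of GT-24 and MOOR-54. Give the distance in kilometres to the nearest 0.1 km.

1624.4 km

GT-24: φ = +76.71183°, λ = +54.55433°
MOOR-54: φ = +73.42150°, λ = +112.54867°
Δφ = -3.2903°,  Δλ = 57.9943°
a = sin²(Δφ/2) + cos φ₁ cos φ₂ sin²(Δλ/2) = 0.016236
c = 2·arcsin(√a) = 0.255536 rad = 14.6411°
d = R·c = 6356.8 × 0.255536 = 1624.4 km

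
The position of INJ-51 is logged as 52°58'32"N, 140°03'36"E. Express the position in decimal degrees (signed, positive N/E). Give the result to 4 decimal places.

+52.9756°, +140.0600°

lat: 52.9756° N → +52.9756°
lon: 140.0600° E → +140.0600°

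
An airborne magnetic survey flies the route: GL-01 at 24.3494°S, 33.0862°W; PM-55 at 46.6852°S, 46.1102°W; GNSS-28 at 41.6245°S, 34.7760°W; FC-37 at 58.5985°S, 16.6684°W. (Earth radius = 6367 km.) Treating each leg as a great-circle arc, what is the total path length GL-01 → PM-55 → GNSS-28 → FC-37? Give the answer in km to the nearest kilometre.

GL-01→PM-55: c = 0.430169 rad, d = 2738.89 km
PM-55→GNSS-28: c = 0.166921 rad, d = 1062.79 km
GNSS-28→FC-37: c = 0.356431 rad, d = 2269.39 km
Total = 2738.89 + 1062.79 + 2269.39 = 6071.07 km

6071 km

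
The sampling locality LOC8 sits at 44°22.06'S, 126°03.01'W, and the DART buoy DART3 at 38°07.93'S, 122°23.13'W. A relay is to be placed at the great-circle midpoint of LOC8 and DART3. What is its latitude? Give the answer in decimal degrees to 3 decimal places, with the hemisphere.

41.264°S

LOC8: φ = -44.36767°, λ = -126.05017°
DART3: φ = -38.13217°, λ = -122.38550°
Bx = cos φ₂ cos Δλ = 0.784980,  By = cos φ₂ sin Δλ = 0.050276
φₘ = atan2(sin φ₁ + sin φ₂, √((cos φ₁ + Bx)² + By²)) = -41.26441°
λₘ = λ₁ + atan2(By, cos φ₁ + Bx) = -124.13028°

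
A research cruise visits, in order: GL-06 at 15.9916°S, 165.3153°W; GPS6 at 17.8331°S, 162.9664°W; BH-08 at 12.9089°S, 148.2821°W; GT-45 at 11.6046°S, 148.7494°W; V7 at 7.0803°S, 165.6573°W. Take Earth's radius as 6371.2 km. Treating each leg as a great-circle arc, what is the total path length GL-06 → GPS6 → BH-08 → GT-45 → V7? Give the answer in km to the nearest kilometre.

4064 km

GL-06→GPS6: c = 0.050708 rad, d = 323.07 km
GPS6→BH-08: c = 0.261507 rad, d = 1666.11 km
BH-08→GT-45: c = 0.024119 rad, d = 153.67 km
GT-45→V7: c = 0.301595 rad, d = 1921.52 km
Total = 323.07 + 1666.11 + 153.67 + 1921.52 = 4064.37 km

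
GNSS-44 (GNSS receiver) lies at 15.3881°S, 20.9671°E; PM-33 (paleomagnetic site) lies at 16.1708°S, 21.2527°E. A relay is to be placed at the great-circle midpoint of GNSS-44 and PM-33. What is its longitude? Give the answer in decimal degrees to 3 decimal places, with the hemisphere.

Bx = cos φ₂ cos Δλ = 0.960424,  By = cos φ₂ sin Δλ = 0.004787
φₘ = atan2(sin φ₁ + sin φ₂, √((cos φ₁ + Bx)² + By²)) = -15.77950°
λₘ = λ₁ + atan2(By, cos φ₁ + Bx) = 21.10962°

21.110°E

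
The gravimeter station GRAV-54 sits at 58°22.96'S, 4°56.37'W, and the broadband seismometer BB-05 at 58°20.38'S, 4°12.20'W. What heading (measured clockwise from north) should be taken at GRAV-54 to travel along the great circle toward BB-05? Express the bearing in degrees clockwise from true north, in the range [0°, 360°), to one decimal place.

GRAV-54: φ = -58.38267°, λ = -4.93950°
BB-05: φ = -58.33967°, λ = -4.20333°
Δλ = 0.7362°
y = sin Δλ · cos φ₂ = 0.006744
x = cos φ₁ sin φ₂ − sin φ₁ cos φ₂ cos Δλ = 0.000714
θ = atan2(y, x) = 83.9597° → 83.9597° (mod 360°)

84.0°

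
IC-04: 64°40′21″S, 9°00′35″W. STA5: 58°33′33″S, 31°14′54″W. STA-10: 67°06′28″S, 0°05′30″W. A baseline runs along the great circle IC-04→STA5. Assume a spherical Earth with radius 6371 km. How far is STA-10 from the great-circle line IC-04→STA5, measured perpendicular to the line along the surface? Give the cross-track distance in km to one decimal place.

149.3 km

IC-04: φ = -64.67250°, λ = -9.00972°
STA5: φ = -58.55917°, λ = -31.24833°
STA-10: φ = -67.10778°, λ = -0.09167°
δ₁₃ = central angle IC-04→STA-10 = 0.076371 rad  (haversine)
θ₁₃ = bearing IC-04→STA-10 = 127.779°,  θ₁₂ = bearing IC-04→STA5 = 289.890°
dₓₜ = R·arcsin(sin δ₁₃ · sin(θ₁₃ − θ₁₂)) = 6371·arcsin(0.07630·sin(-162.111°)) = -149.329 km
|dₓₜ| = 149.329 km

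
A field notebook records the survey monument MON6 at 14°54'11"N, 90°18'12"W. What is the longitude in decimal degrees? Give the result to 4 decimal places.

90.3033°W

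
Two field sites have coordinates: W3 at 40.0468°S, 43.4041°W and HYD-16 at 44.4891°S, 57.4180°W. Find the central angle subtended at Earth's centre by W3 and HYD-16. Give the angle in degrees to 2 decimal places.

Δφ = -4.4423°,  Δλ = -14.0139°
a = sin²(Δφ/2) + cos φ₁ cos φ₂ sin²(Δλ/2) = 0.009629
c = 2·arcsin(√a) = 0.196571 rad = 11.2627°

11.26°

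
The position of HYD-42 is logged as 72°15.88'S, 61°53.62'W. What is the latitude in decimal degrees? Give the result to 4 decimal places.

72° + 15.88′/60 = 72 + 0.26467 = 72.2647°

72.2647°S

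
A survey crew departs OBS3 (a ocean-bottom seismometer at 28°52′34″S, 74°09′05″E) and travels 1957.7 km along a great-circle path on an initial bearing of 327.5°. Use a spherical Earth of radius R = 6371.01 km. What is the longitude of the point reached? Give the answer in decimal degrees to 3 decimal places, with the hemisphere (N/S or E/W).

64.522°E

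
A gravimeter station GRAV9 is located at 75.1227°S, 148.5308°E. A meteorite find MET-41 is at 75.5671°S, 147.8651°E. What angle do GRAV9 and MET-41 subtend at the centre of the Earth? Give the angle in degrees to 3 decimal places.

Δφ = -0.4444°,  Δλ = -0.6657°
a = sin²(Δφ/2) + cos φ₁ cos φ₂ sin²(Δλ/2) = 0.000017
c = 2·arcsin(√a) = 0.008294 rad = 0.4752°

0.475°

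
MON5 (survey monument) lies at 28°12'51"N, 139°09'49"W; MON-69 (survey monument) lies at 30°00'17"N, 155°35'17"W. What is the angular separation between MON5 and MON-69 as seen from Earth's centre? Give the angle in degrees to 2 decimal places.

MON5: φ = +28.21417°, λ = -139.16361°
MON-69: φ = +30.00472°, λ = -155.58806°
Δφ = 1.7906°,  Δλ = -16.4244°
a = sin²(Δφ/2) + cos φ₁ cos φ₂ sin²(Δλ/2) = 0.015814
c = 2·arcsin(√a) = 0.252173 rad = 14.4485°

14.45°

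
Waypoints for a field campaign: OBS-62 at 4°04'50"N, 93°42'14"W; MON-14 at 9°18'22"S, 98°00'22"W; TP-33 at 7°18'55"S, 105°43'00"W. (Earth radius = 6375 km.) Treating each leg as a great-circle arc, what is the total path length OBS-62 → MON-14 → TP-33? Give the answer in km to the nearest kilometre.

2441 km

OBS-62: φ = +4.08056°, λ = -93.70389°
MON-14: φ = -9.30611°, λ = -98.00611°
TP-33: φ = -7.31528°, λ = -105.71667°
OBS-62→MON-14: c = 0.245334 rad, d = 1564.01 km
MON-14→TP-33: c = 0.137611 rad, d = 877.27 km
Total = 1564.01 + 877.27 = 2441.28 km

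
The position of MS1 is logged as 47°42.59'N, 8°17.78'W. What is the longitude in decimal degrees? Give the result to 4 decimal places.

8.2963°W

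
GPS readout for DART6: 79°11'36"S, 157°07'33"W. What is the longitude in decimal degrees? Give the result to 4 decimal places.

157° + 7′/60 + 33″/3600 = 157 + 0.11667 + 0.00917 = 157.1258°

157.1258°W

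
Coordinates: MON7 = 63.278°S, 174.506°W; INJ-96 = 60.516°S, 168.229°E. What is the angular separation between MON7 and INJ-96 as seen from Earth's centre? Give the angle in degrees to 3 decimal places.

Δφ = 2.7620°,  Δλ = -17.2650°
a = sin²(Δφ/2) + cos φ₁ cos φ₂ sin²(Δλ/2) = 0.005567
c = 2·arcsin(√a) = 0.149361 rad = 8.5578°

8.558°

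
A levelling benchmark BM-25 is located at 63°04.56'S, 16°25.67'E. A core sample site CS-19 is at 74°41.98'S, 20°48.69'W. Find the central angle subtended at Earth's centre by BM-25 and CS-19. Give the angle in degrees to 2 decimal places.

BM-25: φ = -63.07600°, λ = +16.42783°
CS-19: φ = -74.69967°, λ = -20.81150°
Δφ = -11.6237°,  Δλ = -37.2393°
a = sin²(Δφ/2) + cos φ₁ cos φ₂ sin²(Δλ/2) = 0.022435
c = 2·arcsin(√a) = 0.300696 rad = 17.2286°

17.23°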